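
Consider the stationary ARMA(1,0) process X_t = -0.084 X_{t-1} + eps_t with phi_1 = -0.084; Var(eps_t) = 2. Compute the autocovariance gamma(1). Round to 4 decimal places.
\gamma(1) = -0.1692

Multiply the model equation by X_{t-k} and take expectations. With theta_0 = psi_0 = 1 and psi_j the MA(infinity) weights, this gives
  gamma(k) - sum_i phi_i gamma(k-i) = c_k,
  c_k = sigma^2 * sum_{j=k..q} theta_j psi_{j-k}   (c_k = 0 for k > q),
using gamma(-m) = gamma(m).
Pure AR (q = 0): c_0 = sigma^2 = 2, c_k = 0 for k >= 1.
Equations for k = 0 and k = 1 (AR order 1):
  gamma(0) = phi_1 gamma(1) + c_0
  gamma(1) = phi_1 gamma(0) + c_1
Substituting the second into the first: gamma(0) (1 - phi_1^2) = c_0 + phi_1 c_1, so
  gamma(0) = c_0 / (1 - phi_1^2) = 2 / (1 - (-0.084)^2) = 2 / 0.992944 = 2.014212.
  gamma(1) = phi_1 gamma(0) = (-0.084)(2.014212) = -0.169194.
Therefore gamma(1) = -0.1692 (to 4 decimal places).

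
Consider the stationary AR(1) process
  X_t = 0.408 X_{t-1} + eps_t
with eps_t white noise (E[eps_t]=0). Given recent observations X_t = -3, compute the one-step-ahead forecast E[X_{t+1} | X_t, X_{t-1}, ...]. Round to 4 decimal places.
E[X_{t+1} \mid \mathcal F_t] = -1.2240

For an AR(p) model X_t = c + sum_i phi_i X_{t-i} + eps_t, the
one-step-ahead conditional mean is
  E[X_{t+1} | X_t, ...] = c + sum_i phi_i X_{t+1-i}.
Substitute known values:
  E[X_{t+1} | ...] = (0.408) * (-3)
                   = -1.2240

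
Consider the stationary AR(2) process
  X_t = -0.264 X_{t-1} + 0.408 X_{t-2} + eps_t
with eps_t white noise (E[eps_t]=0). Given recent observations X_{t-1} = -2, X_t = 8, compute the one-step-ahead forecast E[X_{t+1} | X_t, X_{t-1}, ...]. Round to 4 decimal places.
E[X_{t+1} \mid \mathcal F_t] = -2.9280

For an AR(p) model X_t = c + sum_i phi_i X_{t-i} + eps_t, the
one-step-ahead conditional mean is
  E[X_{t+1} | X_t, ...] = c + sum_i phi_i X_{t+1-i}.
Substitute known values:
  E[X_{t+1} | ...] = (-0.264) * (8) + (0.408) * (-2)
                   = -2.9280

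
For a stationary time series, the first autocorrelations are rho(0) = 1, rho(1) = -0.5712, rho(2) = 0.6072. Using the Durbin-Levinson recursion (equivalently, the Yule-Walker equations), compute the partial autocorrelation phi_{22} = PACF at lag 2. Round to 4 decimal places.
\phi_{22} = 0.4170

The PACF at lag k is phi_{kk}, the last component of the solution
to the Yule-Walker system G_k phi = r_k where
  (G_k)_{ij} = rho(|i - j|), (r_k)_i = rho(i), i,j = 1..k.
Equivalently, Durbin-Levinson gives phi_{kk} iteratively:
  phi_{11} = rho(1)
  phi_{kk} = [rho(k) - sum_{j=1..k-1} phi_{k-1,j} rho(k-j)]
            / [1 - sum_{j=1..k-1} phi_{k-1,j} rho(j)],
  phi_{k,j} = phi_{k-1,j} - phi_{kk} phi_{k-1,k-j},  j = 1..k-1.
Step k = 1:
  phi_11 = rho(1) = -0.5712.
Step k = 2:
  phi_22 = [rho(2) - phi_11 rho(1)] / [1 - phi_11 rho(1)] = [0.6072 - (-0.5712)(-0.5712)] / [1 - (-0.5712)(-0.5712)]
         = 0.28093056 / 0.67373056 = 0.417.
Therefore phi_{22} = 0.4170.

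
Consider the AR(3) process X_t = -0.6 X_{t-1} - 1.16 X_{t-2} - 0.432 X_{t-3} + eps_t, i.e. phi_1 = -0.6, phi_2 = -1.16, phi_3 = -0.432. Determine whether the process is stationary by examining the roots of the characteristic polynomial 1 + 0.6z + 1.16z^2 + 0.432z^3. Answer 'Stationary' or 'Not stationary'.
\text{Not stationary}

The AR(p) characteristic polynomial is P(z) = 1 + 0.6z + 1.16z^2 + 0.432z^3.
Stationarity requires all roots to lie outside the unit circle, i.e. |z| > 1 for every root.
Degree 3: look for a simple real root z0 first, then factor out (1 - z/z0) and solve the remaining quadratic.
Testing z0 = -2.5: P(-2.5) = 1 + (0.6)(-2.5) + (1.16)(-2.5)^2 + (0.432)(-2.5)^3
  = 1 + (-1.5) + (7.25) + (-6.75) = 0.  So z_0 = -2.5 is a root, |z_0| = 2.5.
Divide out the factor (1 + 0.4 z) = (1 - z/z0) (since 1/z0 = -0.4):
  P(z) = (1 + 0.4 z)(1 + (0.2) z + (1.08) z^2)
  [check: z-coef 0.2 - (-0.4) = 0.6; z^2-coef 1.08 - (-0.4)(0.2) = 1.16; z^3-coef -(-0.4)(1.08) = 0.432.]
Remaining roots from the quadratic factor 1 + (0.2) z + (1.08) z^2:
  Set 1 + (0.2) z + (1.08) z^2 = 0, i.e. a z^2 + b z + c = 0 with a = 1.08, b = 0.2, c = 1.
  Discriminant D = b^2 - 4ac = (0.2)^2 - 4*(1.08)*1 = 0.04 - (4.32) = -4.28.
  D < 0, so the roots are the complex-conjugate pair z = (-b +/- i sqrt(-D)) / (2a) = -0.0926 +/- 0.9578i.
  For a conjugate pair |z|^2 = z * conj(z) = (product of roots) = c/a = 1/(1.08) = 0.925926, so |z| = sqrt(0.925926) = 0.9623 for both roots.
Moduli of all roots: 2.5000, 0.9623, 0.9623.
All moduli strictly greater than 1? No.
Verdict: Not stationary.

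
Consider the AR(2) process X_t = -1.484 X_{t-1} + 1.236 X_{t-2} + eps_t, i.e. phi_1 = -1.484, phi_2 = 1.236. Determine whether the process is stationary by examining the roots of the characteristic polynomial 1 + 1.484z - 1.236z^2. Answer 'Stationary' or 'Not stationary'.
\text{Not stationary}

The AR(p) characteristic polynomial is P(z) = 1 + 1.484z - 1.236z^2.
Stationarity requires all roots to lie outside the unit circle, i.e. |z| > 1 for every root.
Set 1 + (1.484) z + (-1.236) z^2 = 0, i.e. a z^2 + b z + c = 0 with a = -1.236, b = 1.484, c = 1.
Discriminant D = b^2 - 4ac = (1.484)^2 - 4*(-1.236)*1 = 2.202256 - (-4.944) = 7.146256.
D >= 0, so the roots are real: z = (-b +/- sqrt(D)) / (2a) = (-1.484 +/- 2.673248) / (-2.472).
  z_1 = (-1.484 + 2.673248) / (-2.472) = -0.4811,   |z_1| = 0.4811.
  z_2 = (-1.484 - 2.673248) / (-2.472) = 1.6817,   |z_2| = 1.6817.
Moduli of all roots: 0.4811, 1.6817.
All moduli strictly greater than 1? No.
Verdict: Not stationary.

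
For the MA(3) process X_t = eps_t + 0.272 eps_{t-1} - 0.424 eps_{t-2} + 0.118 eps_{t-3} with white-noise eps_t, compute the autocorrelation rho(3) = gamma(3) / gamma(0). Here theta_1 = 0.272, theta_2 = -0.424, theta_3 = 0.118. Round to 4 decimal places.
\rho(3) = 0.0931

For an MA(q) process with theta_0 = 1, the autocovariance is
  gamma(k) = sigma^2 * sum_{i=0..q-k} theta_i * theta_{i+k},
and rho(k) = gamma(k) / gamma(0). Sigma^2 cancels.
  numerator   = (1)*(0.118) = 0.118.
  denominator = (1)^2 + (0.272)^2 + (-0.424)^2 + (0.118)^2 = 1.267684.
  rho(3) = 0.118 / 1.267684 = 0.0931.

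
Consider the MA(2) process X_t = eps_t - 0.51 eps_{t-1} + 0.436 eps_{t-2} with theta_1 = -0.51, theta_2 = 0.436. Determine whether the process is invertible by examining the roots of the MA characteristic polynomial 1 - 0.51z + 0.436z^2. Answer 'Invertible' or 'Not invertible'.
\text{Invertible}

The MA(q) characteristic polynomial is P(z) = 1 - 0.51z + 0.436z^2.
Invertibility requires all roots to lie outside the unit circle, i.e. |z| > 1 for every root.
Set 1 + (-0.51) z + (0.436) z^2 = 0, i.e. a z^2 + b z + c = 0 with a = 0.436, b = -0.51, c = 1.
Discriminant D = b^2 - 4ac = (-0.51)^2 - 4*(0.436)*1 = 0.2601 - (1.744) = -1.4839.
D < 0, so the roots are the complex-conjugate pair z = (-b +/- i sqrt(-D)) / (2a) = 0.5849 +/- 1.397i.
For a conjugate pair |z|^2 = z * conj(z) = (product of roots) = c/a = 1/(0.436) = 2.293578, so |z| = sqrt(2.293578) = 1.5145 for both roots.
Moduli of all roots: 1.5145, 1.5145.
All moduli strictly greater than 1? Yes.
Verdict: Invertible.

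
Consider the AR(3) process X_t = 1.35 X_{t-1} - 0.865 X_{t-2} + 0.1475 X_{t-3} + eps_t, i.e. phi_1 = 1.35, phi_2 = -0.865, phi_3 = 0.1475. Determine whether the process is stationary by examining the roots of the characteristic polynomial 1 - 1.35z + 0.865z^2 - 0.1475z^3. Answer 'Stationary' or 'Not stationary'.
\text{Stationary}

The AR(p) characteristic polynomial is P(z) = 1 - 1.35z + 0.865z^2 - 0.1475z^3.
Stationarity requires all roots to lie outside the unit circle, i.e. |z| > 1 for every root.
Degree 3: look for a simple real root z0 first, then factor out (1 - z/z0) and solve the remaining quadratic.
Testing z0 = 4: P(4) = 1 + (-1.35)(4) + (0.865)(4)^2 + (-0.1475)(4)^3
  = 1 + (-5.4) + (13.84) + (-9.44) = 0.  So z_0 = 4 is a root, |z_0| = 4.
Divide out the factor (1 - 0.25 z) = (1 - z/z0) (since 1/z0 = 0.25):
  P(z) = (1 - 0.25 z)(1 + (-1.1) z + (0.59) z^2)
  [check: z-coef -1.1 - (0.25) = -1.35; z^2-coef 0.59 - (0.25)(-1.1) = 0.865; z^3-coef -(0.25)(0.59) = -0.1475.]
Remaining roots from the quadratic factor 1 + (-1.1) z + (0.59) z^2:
  Set 1 + (-1.1) z + (0.59) z^2 = 0, i.e. a z^2 + b z + c = 0 with a = 0.59, b = -1.1, c = 1.
  Discriminant D = b^2 - 4ac = (-1.1)^2 - 4*(0.59)*1 = 1.21 - (2.36) = -1.15.
  D < 0, so the roots are the complex-conjugate pair z = (-b +/- i sqrt(-D)) / (2a) = 0.9322 +/- 0.9088i.
  For a conjugate pair |z|^2 = z * conj(z) = (product of roots) = c/a = 1/(0.59) = 1.694915, so |z| = sqrt(1.694915) = 1.3019 for both roots.
Moduli of all roots: 4.0000, 1.3019, 1.3019.
All moduli strictly greater than 1? Yes.
Verdict: Stationary.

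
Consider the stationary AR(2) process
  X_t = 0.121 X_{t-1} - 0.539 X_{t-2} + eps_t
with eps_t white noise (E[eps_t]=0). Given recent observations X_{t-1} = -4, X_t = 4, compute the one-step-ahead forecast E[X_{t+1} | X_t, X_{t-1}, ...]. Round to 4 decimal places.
E[X_{t+1} \mid \mathcal F_t] = 2.6400

For an AR(p) model X_t = c + sum_i phi_i X_{t-i} + eps_t, the
one-step-ahead conditional mean is
  E[X_{t+1} | X_t, ...] = c + sum_i phi_i X_{t+1-i}.
Substitute known values:
  E[X_{t+1} | ...] = (0.121) * (4) + (-0.539) * (-4)
                   = 2.6400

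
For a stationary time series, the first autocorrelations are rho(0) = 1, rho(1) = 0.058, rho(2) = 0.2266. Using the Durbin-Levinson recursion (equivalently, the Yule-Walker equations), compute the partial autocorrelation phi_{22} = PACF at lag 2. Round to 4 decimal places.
\phi_{22} = 0.2240

The PACF at lag k is phi_{kk}, the last component of the solution
to the Yule-Walker system G_k phi = r_k where
  (G_k)_{ij} = rho(|i - j|), (r_k)_i = rho(i), i,j = 1..k.
Equivalently, Durbin-Levinson gives phi_{kk} iteratively:
  phi_{11} = rho(1)
  phi_{kk} = [rho(k) - sum_{j=1..k-1} phi_{k-1,j} rho(k-j)]
            / [1 - sum_{j=1..k-1} phi_{k-1,j} rho(j)],
  phi_{k,j} = phi_{k-1,j} - phi_{kk} phi_{k-1,k-j},  j = 1..k-1.
Step k = 1:
  phi_11 = rho(1) = 0.058.
Step k = 2:
  phi_22 = [rho(2) - phi_11 rho(1)] / [1 - phi_11 rho(1)] = [0.2266 - (0.058)(0.058)] / [1 - (0.058)(0.058)]
         = 0.223236 / 0.996636 = 0.224.
Therefore phi_{22} = 0.2240.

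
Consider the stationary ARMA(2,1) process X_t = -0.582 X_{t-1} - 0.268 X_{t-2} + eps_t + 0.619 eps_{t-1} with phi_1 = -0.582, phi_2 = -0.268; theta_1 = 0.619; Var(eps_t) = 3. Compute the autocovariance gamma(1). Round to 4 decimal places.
\gamma(1) = -0.0671

Multiply the model equation by X_{t-k} and take expectations. With theta_0 = psi_0 = 1 and psi_j the MA(infinity) weights, this gives
  gamma(k) - sum_i phi_i gamma(k-i) = c_k,
  c_k = sigma^2 * sum_{j=k..q} theta_j psi_{j-k}   (c_k = 0 for k > q),
using gamma(-m) = gamma(m).
psi-weights needed (psi_j = theta_j + sum_i phi_i psi_{j-i}):
  psi_1 = theta_1 + phi_1 = 0.619 + (-0.582) = 0.037
Right-hand sides:
  c_0 = sigma^2 (1 + theta_1 psi_1) = 3 * (1 + (0.619)(0.037)) = 3 * 1.022903 = 3.068709
  c_1 = sigma^2 theta_1 = 3 * (0.619) = 1.857
  c_2 = 0
Equations for k = 0, 1, 2 (AR order 2, c_2 = 0):
  (E0) gamma(0) = phi_1 gamma(1) + phi_2 gamma(2) + c_0
  (E1) gamma(1) = phi_1 gamma(0) + phi_2 gamma(1) + c_1
  (E2) gamma(2) = phi_1 gamma(1) + phi_2 gamma(0)
From (E1): gamma(1) = A gamma(0) + B with
  A = phi_1 / (1 - phi_2) = -0.582 / 1.268 = -0.458991,   B = c_1 / (1 - phi_2) = 1.857 / 1.268 = 1.464511.
Insert (E2) into (E0): gamma(0) (1 - phi_2^2) = phi_1 (1 + phi_2) gamma(1) + c_0.
  phi_1 (1 + phi_2) = (-0.582)(0.732) = -0.426024,   1 - phi_2^2 = 0.928176.
Replace gamma(1) by A gamma(0) + B and collect gamma(0):
  gamma(0) [0.928176 - (-0.426024)(-0.458991)] = (-0.426024)(1.464511) + 3.068709
  gamma(0) * 0.732635 = 2.444792
  gamma(0) = 2.444792 / 0.732635 = 3.336985.
  gamma(1) = A gamma(0) + B = (-0.458991)(3.336985) + (1.464511) = -0.067134.
Therefore gamma(1) = -0.0671 (to 4 decimal places).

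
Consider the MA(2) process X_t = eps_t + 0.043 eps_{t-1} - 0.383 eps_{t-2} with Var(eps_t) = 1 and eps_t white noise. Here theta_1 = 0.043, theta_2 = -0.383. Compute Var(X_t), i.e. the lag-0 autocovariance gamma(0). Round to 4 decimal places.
\gamma(0) = 1.1485

For an MA(q) process X_t = eps_t + sum_i theta_i eps_{t-i} with
Var(eps_t) = sigma^2, the variance is
  gamma(0) = sigma^2 * (1 + sum_i theta_i^2).
  sum_i theta_i^2 = (0.043)^2 + (-0.383)^2 = 0.001849 + 0.146689 = 0.148538.
  gamma(0) = 1 * (1 + 0.148538) = 1 * 1.148538 = 1.148538, which rounds to 1.1485.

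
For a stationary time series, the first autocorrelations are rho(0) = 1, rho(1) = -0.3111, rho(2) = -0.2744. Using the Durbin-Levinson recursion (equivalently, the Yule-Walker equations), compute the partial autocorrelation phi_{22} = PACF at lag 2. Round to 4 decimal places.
\phi_{22} = -0.4110

The PACF at lag k is phi_{kk}, the last component of the solution
to the Yule-Walker system G_k phi = r_k where
  (G_k)_{ij} = rho(|i - j|), (r_k)_i = rho(i), i,j = 1..k.
Equivalently, Durbin-Levinson gives phi_{kk} iteratively:
  phi_{11} = rho(1)
  phi_{kk} = [rho(k) - sum_{j=1..k-1} phi_{k-1,j} rho(k-j)]
            / [1 - sum_{j=1..k-1} phi_{k-1,j} rho(j)],
  phi_{k,j} = phi_{k-1,j} - phi_{kk} phi_{k-1,k-j},  j = 1..k-1.
Step k = 1:
  phi_11 = rho(1) = -0.3111.
Step k = 2:
  phi_22 = [rho(2) - phi_11 rho(1)] / [1 - phi_11 rho(1)] = [-0.2744 - (-0.3111)(-0.3111)] / [1 - (-0.3111)(-0.3111)]
         = -0.37118321 / 0.90321679 = -0.411.
Therefore phi_{22} = -0.4110.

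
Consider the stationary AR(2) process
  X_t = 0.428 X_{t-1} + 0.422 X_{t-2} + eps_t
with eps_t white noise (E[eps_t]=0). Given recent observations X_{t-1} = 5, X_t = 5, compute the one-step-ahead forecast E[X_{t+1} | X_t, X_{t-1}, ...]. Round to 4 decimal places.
E[X_{t+1} \mid \mathcal F_t] = 4.2500

For an AR(p) model X_t = c + sum_i phi_i X_{t-i} + eps_t, the
one-step-ahead conditional mean is
  E[X_{t+1} | X_t, ...] = c + sum_i phi_i X_{t+1-i}.
Substitute known values:
  E[X_{t+1} | ...] = (0.428) * (5) + (0.422) * (5)
                   = 4.2500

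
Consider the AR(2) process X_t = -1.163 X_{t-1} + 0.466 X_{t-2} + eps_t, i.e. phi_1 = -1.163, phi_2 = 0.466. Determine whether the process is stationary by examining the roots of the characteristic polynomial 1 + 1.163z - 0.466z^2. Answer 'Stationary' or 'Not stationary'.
\text{Not stationary}

The AR(p) characteristic polynomial is P(z) = 1 + 1.163z - 0.466z^2.
Stationarity requires all roots to lie outside the unit circle, i.e. |z| > 1 for every root.
Set 1 + (1.163) z + (-0.466) z^2 = 0, i.e. a z^2 + b z + c = 0 with a = -0.466, b = 1.163, c = 1.
Discriminant D = b^2 - 4ac = (1.163)^2 - 4*(-0.466)*1 = 1.352569 - (-1.864) = 3.216569.
D >= 0, so the roots are real: z = (-b +/- sqrt(D)) / (2a) = (-1.163 +/- 1.79348) / (-0.932).
  z_1 = (-1.163 + 1.79348) / (-0.932) = -0.6765,   |z_1| = 0.6765.
  z_2 = (-1.163 - 1.79348) / (-0.932) = 3.1722,   |z_2| = 3.1722.
Moduli of all roots: 0.6765, 3.1722.
All moduli strictly greater than 1? No.
Verdict: Not stationary.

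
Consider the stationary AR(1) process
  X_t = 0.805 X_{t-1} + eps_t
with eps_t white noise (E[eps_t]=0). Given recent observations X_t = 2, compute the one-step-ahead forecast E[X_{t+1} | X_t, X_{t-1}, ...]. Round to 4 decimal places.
E[X_{t+1} \mid \mathcal F_t] = 1.6100

For an AR(p) model X_t = c + sum_i phi_i X_{t-i} + eps_t, the
one-step-ahead conditional mean is
  E[X_{t+1} | X_t, ...] = c + sum_i phi_i X_{t+1-i}.
Substitute known values:
  E[X_{t+1} | ...] = (0.805) * (2)
                   = 1.6100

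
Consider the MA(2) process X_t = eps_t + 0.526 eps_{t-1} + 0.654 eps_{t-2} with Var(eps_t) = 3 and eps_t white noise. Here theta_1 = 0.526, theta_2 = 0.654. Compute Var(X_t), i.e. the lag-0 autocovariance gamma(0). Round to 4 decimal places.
\gamma(0) = 5.1132

For an MA(q) process X_t = eps_t + sum_i theta_i eps_{t-i} with
Var(eps_t) = sigma^2, the variance is
  gamma(0) = sigma^2 * (1 + sum_i theta_i^2).
  sum_i theta_i^2 = (0.526)^2 + (0.654)^2 = 0.276676 + 0.427716 = 0.704392.
  gamma(0) = 3 * (1 + 0.704392) = 3 * 1.704392 = 5.113176, which rounds to 5.1132.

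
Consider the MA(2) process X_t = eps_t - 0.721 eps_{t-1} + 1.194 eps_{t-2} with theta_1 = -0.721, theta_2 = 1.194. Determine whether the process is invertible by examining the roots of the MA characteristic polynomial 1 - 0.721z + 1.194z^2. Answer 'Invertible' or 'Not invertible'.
\text{Not invertible}

The MA(q) characteristic polynomial is P(z) = 1 - 0.721z + 1.194z^2.
Invertibility requires all roots to lie outside the unit circle, i.e. |z| > 1 for every root.
Set 1 + (-0.721) z + (1.194) z^2 = 0, i.e. a z^2 + b z + c = 0 with a = 1.194, b = -0.721, c = 1.
Discriminant D = b^2 - 4ac = (-0.721)^2 - 4*(1.194)*1 = 0.519841 - (4.776) = -4.256159.
D < 0, so the roots are the complex-conjugate pair z = (-b +/- i sqrt(-D)) / (2a) = 0.3019 +/- 0.8639i.
For a conjugate pair |z|^2 = z * conj(z) = (product of roots) = c/a = 1/(1.194) = 0.837521, so |z| = sqrt(0.837521) = 0.9152 for both roots.
Moduli of all roots: 0.9152, 0.9152.
All moduli strictly greater than 1? No.
Verdict: Not invertible.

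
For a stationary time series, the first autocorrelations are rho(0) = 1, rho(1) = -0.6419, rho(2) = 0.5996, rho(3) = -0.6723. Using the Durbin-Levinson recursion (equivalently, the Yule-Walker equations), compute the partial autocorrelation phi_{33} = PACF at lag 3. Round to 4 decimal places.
\phi_{33} = -0.3890

The PACF at lag k is phi_{kk}, the last component of the solution
to the Yule-Walker system G_k phi = r_k where
  (G_k)_{ij} = rho(|i - j|), (r_k)_i = rho(i), i,j = 1..k.
Equivalently, Durbin-Levinson gives phi_{kk} iteratively:
  phi_{11} = rho(1)
  phi_{kk} = [rho(k) - sum_{j=1..k-1} phi_{k-1,j} rho(k-j)]
            / [1 - sum_{j=1..k-1} phi_{k-1,j} rho(j)],
  phi_{k,j} = phi_{k-1,j} - phi_{kk} phi_{k-1,k-j},  j = 1..k-1.
Step k = 1:
  phi_11 = rho(1) = -0.6419.
Step k = 2:
  phi_22 = [rho(2) - phi_11 rho(1)] / [1 - phi_11 rho(1)] = [0.5996 - (-0.6419)(-0.6419)] / [1 - (-0.6419)(-0.6419)]
         = 0.18756439 / 0.58796439 = 0.319006.
  Update: phi_21 = phi_11 - phi_22 phi_11 = -0.6419 - (0.319006)(-0.6419) = -0.43713.
Step k = 3:
  phi_33 = [rho(3) - phi_21 rho(2) - phi_22 rho(1)] / [1 - phi_21 rho(1) - phi_22 rho(2)]
    numerator   = -0.6723 - (-0.43713)(0.5996) - (0.319006)(-0.6419) = -0.20542677
    denominator = 1 - (-0.43713)(-0.6419) - (0.319006)(0.5996) = 0.52813015
  phi_33 = -0.20542677 / 0.52813015 = -0.389.
Therefore phi_{33} = -0.3890.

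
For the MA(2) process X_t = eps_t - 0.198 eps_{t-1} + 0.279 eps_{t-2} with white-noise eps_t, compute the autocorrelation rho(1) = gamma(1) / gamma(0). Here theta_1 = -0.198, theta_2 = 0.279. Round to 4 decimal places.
\rho(1) = -0.2267

For an MA(q) process with theta_0 = 1, the autocovariance is
  gamma(k) = sigma^2 * sum_{i=0..q-k} theta_i * theta_{i+k},
and rho(k) = gamma(k) / gamma(0). Sigma^2 cancels.
  numerator   = (1)*(-0.198) + (-0.198)*(0.279) = -0.253242.
  denominator = (1)^2 + (-0.198)^2 + (0.279)^2 = 1.117045.
  rho(1) = -0.253242 / 1.117045 = -0.2267.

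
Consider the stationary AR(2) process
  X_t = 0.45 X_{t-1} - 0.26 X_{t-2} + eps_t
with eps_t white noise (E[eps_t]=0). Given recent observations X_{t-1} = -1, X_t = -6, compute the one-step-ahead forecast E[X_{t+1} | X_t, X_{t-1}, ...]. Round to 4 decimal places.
E[X_{t+1} \mid \mathcal F_t] = -2.4400

For an AR(p) model X_t = c + sum_i phi_i X_{t-i} + eps_t, the
one-step-ahead conditional mean is
  E[X_{t+1} | X_t, ...] = c + sum_i phi_i X_{t+1-i}.
Substitute known values:
  E[X_{t+1} | ...] = (0.45) * (-6) + (-0.26) * (-1)
                   = -2.4400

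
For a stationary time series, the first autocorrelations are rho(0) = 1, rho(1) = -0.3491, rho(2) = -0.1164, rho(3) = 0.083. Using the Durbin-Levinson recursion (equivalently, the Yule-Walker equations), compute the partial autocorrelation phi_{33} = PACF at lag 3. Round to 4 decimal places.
\phi_{33} = -0.0779

The PACF at lag k is phi_{kk}, the last component of the solution
to the Yule-Walker system G_k phi = r_k where
  (G_k)_{ij} = rho(|i - j|), (r_k)_i = rho(i), i,j = 1..k.
Equivalently, Durbin-Levinson gives phi_{kk} iteratively:
  phi_{11} = rho(1)
  phi_{kk} = [rho(k) - sum_{j=1..k-1} phi_{k-1,j} rho(k-j)]
            / [1 - sum_{j=1..k-1} phi_{k-1,j} rho(j)],
  phi_{k,j} = phi_{k-1,j} - phi_{kk} phi_{k-1,k-j},  j = 1..k-1.
Step k = 1:
  phi_11 = rho(1) = -0.3491.
Step k = 2:
  phi_22 = [rho(2) - phi_11 rho(1)] / [1 - phi_11 rho(1)] = [-0.1164 - (-0.3491)(-0.3491)] / [1 - (-0.3491)(-0.3491)]
         = -0.23827081 / 0.87812919 = -0.271339.
  Update: phi_21 = phi_11 - phi_22 phi_11 = -0.3491 - (-0.271339)(-0.3491) = -0.443824.
Step k = 3:
  phi_33 = [rho(3) - phi_21 rho(2) - phi_22 rho(1)] / [1 - phi_21 rho(1) - phi_22 rho(2)]
    numerator   = 0.083 - (-0.443824)(-0.1164) - (-0.271339)(-0.3491) = -0.06338566
    denominator = 1 - (-0.443824)(-0.3491) - (-0.271339)(-0.1164) = 0.813477
  phi_33 = -0.06338566 / 0.813477 = -0.0779.
Therefore phi_{33} = -0.0779.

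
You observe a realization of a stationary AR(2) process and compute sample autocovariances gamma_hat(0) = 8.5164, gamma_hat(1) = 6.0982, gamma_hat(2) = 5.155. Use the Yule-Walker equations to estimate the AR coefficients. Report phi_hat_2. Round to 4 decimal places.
\hat\phi_{2} = 0.1900

The Yule-Walker equations for an AR(p) process read, in matrix form,
  Gamma_p phi = r_p,   with   (Gamma_p)_{ij} = gamma(|i - j|),
                       (r_p)_i = gamma(i),   i,j = 1..p.
Substitute the sample gammas (Toeplitz matrix and right-hand side of size 2):
  Gamma_p = [[8.5164, 6.0982], [6.0982, 8.5164]]
  r_p     = [6.0982, 5.155]
Written out:
  8.5164 phi_1 + 6.0982 phi_2 = 6.0982
  6.0982 phi_1 + 8.5164 phi_2 = 5.155
Solve by Cramer's rule:
  det = gamma(0)^2 - gamma(1)^2 = (8.5164)^2 - (6.0982)^2 = 72.52906896 - 37.18804324 = 35.34102572
  phi_hat_1 = [gamma(1) gamma(0) - gamma(1) gamma(2)] / det = [(6.0982)(8.5164) - (6.0982)(5.155)] / 35.34102572 = 20.49848948 / 35.34102572 = 0.58
  phi_hat_2 = [gamma(0) gamma(2) - gamma(1)^2] / det = [(8.5164)(5.155) - (6.0982)^2] / 35.34102572 = 6.71399876 / 35.34102572 = 0.19
So phi_hat = [0.5800, 0.1900].
Therefore phi_hat_2 = 0.1900.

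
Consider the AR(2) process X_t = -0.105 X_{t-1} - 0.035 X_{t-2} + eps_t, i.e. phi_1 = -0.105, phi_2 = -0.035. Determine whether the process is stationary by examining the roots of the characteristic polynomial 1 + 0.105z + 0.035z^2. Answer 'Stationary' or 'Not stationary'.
\text{Stationary}

The AR(p) characteristic polynomial is P(z) = 1 + 0.105z + 0.035z^2.
Stationarity requires all roots to lie outside the unit circle, i.e. |z| > 1 for every root.
Set 1 + (0.105) z + (0.035) z^2 = 0, i.e. a z^2 + b z + c = 0 with a = 0.035, b = 0.105, c = 1.
Discriminant D = b^2 - 4ac = (0.105)^2 - 4*(0.035)*1 = 0.011025 - (0.14) = -0.128975.
D < 0, so the roots are the complex-conjugate pair z = (-b +/- i sqrt(-D)) / (2a) = -1.5 +/- 5.1304i.
For a conjugate pair |z|^2 = z * conj(z) = (product of roots) = c/a = 1/(0.035) = 28.571429, so |z| = sqrt(28.571429) = 5.3452 for both roots.
Moduli of all roots: 5.3452, 5.3452.
All moduli strictly greater than 1? Yes.
Verdict: Stationary.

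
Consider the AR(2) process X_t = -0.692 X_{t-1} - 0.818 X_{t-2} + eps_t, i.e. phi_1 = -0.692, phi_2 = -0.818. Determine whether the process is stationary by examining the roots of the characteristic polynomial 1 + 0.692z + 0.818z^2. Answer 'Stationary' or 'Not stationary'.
\text{Stationary}

The AR(p) characteristic polynomial is P(z) = 1 + 0.692z + 0.818z^2.
Stationarity requires all roots to lie outside the unit circle, i.e. |z| > 1 for every root.
Set 1 + (0.692) z + (0.818) z^2 = 0, i.e. a z^2 + b z + c = 0 with a = 0.818, b = 0.692, c = 1.
Discriminant D = b^2 - 4ac = (0.692)^2 - 4*(0.818)*1 = 0.478864 - (3.272) = -2.793136.
D < 0, so the roots are the complex-conjugate pair z = (-b +/- i sqrt(-D)) / (2a) = -0.423 +/- 1.0216i.
For a conjugate pair |z|^2 = z * conj(z) = (product of roots) = c/a = 1/(0.818) = 1.222494, so |z| = sqrt(1.222494) = 1.1057 for both roots.
Moduli of all roots: 1.1057, 1.1057.
All moduli strictly greater than 1? Yes.
Verdict: Stationary.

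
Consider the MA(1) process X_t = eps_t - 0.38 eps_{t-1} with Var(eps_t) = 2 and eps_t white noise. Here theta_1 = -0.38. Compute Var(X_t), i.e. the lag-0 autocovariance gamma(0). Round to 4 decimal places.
\gamma(0) = 2.2888

For an MA(q) process X_t = eps_t + sum_i theta_i eps_{t-i} with
Var(eps_t) = sigma^2, the variance is
  gamma(0) = sigma^2 * (1 + sum_i theta_i^2).
  sum_i theta_i^2 = (-0.38)^2 = 0.1444.
  gamma(0) = 2 * (1 + 0.1444) = 2 * 1.1444 = 2.2888.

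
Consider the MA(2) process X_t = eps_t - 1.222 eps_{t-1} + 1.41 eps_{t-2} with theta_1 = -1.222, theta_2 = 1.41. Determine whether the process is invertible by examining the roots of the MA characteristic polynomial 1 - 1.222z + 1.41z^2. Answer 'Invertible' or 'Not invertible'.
\text{Not invertible}

The MA(q) characteristic polynomial is P(z) = 1 - 1.222z + 1.41z^2.
Invertibility requires all roots to lie outside the unit circle, i.e. |z| > 1 for every root.
Set 1 + (-1.222) z + (1.41) z^2 = 0, i.e. a z^2 + b z + c = 0 with a = 1.41, b = -1.222, c = 1.
Discriminant D = b^2 - 4ac = (-1.222)^2 - 4*(1.41)*1 = 1.493284 - (5.64) = -4.146716.
D < 0, so the roots are the complex-conjugate pair z = (-b +/- i sqrt(-D)) / (2a) = 0.4333 +/- 0.7221i.
For a conjugate pair |z|^2 = z * conj(z) = (product of roots) = c/a = 1/(1.41) = 0.70922, so |z| = sqrt(0.70922) = 0.8422 for both roots.
Moduli of all roots: 0.8422, 0.8422.
All moduli strictly greater than 1? No.
Verdict: Not invertible.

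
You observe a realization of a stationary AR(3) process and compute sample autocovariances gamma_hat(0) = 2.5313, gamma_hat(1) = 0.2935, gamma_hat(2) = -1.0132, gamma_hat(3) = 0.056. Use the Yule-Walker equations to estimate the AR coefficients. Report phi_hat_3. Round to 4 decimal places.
\hat\phi_{3} = 0.1680

The Yule-Walker equations for an AR(p) process read, in matrix form,
  Gamma_p phi = r_p,   with   (Gamma_p)_{ij} = gamma(|i - j|),
                       (r_p)_i = gamma(i),   i,j = 1..p.
Substitute the sample gammas (Toeplitz matrix and right-hand side of size 3):
  Gamma_p = [[2.5313, 0.2935, -1.0132], [0.2935, 2.5313, 0.2935], [-1.0132, 0.2935, 2.5313]]
  r_p     = [0.2935, -1.0132, 0.056]
Written out (R1..R3):
  (R1) 2.5313 phi_1 + 0.2935 phi_2 - 1.0132 phi_3 = 0.2935
  (R2) 0.2935 phi_1 + 2.5313 phi_2 + 0.2935 phi_3 = -1.0132
  (R3) -1.0132 phi_1 + 0.2935 phi_2 + 2.5313 phi_3 = 0.056
Gaussian elimination:
  R2 <- R2 - (0.2935/2.5313) R1 = R2 - (0.115948) R1:  2.497269 phi_2 + 0.410979 phi_3 = -1.047231
  R3 <- R3 - (-1.0132/2.5313) R1 = R3 - (-0.400269) R1:  0.410979 phi_2 + 2.125748 phi_3 = 0.173479
  R3 <- R3 - (0.410979/2.497269) R2 = R3 - (0.164571) R2:  2.058112 phi_3 = 0.345823
Back-substitution:
  phi_hat_3 = 0.345823 / 2.058112 = 0.168029
  phi_hat_2 = (-1.047231 - (0.410979)(0.168029)) / 2.497269 = -0.447003
  phi_hat_1 = (0.2935 - (0.2935)(-0.447003) - (-1.0132)(0.168029)) / 2.5313 = 0.235034
So phi_hat = [0.2350, -0.4470, 0.1680].
Therefore phi_hat_3 = 0.1680.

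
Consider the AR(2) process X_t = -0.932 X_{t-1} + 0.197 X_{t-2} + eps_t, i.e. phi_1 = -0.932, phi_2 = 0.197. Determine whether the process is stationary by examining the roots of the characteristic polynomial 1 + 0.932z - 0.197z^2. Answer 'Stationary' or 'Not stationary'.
\text{Not stationary}

The AR(p) characteristic polynomial is P(z) = 1 + 0.932z - 0.197z^2.
Stationarity requires all roots to lie outside the unit circle, i.e. |z| > 1 for every root.
Set 1 + (0.932) z + (-0.197) z^2 = 0, i.e. a z^2 + b z + c = 0 with a = -0.197, b = 0.932, c = 1.
Discriminant D = b^2 - 4ac = (0.932)^2 - 4*(-0.197)*1 = 0.868624 - (-0.788) = 1.656624.
D >= 0, so the roots are real: z = (-b +/- sqrt(D)) / (2a) = (-0.932 +/- 1.287099) / (-0.394).
  z_1 = (-0.932 + 1.287099) / (-0.394) = -0.9013,   |z_1| = 0.9013.
  z_2 = (-0.932 - 1.287099) / (-0.394) = 5.6322,   |z_2| = 5.6322.
Moduli of all roots: 0.9013, 5.6322.
All moduli strictly greater than 1? No.
Verdict: Not stationary.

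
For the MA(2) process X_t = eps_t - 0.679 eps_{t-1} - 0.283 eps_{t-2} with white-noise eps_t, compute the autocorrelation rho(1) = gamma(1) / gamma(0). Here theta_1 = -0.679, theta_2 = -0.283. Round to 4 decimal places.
\rho(1) = -0.3159

For an MA(q) process with theta_0 = 1, the autocovariance is
  gamma(k) = sigma^2 * sum_{i=0..q-k} theta_i * theta_{i+k},
and rho(k) = gamma(k) / gamma(0). Sigma^2 cancels.
  numerator   = (1)*(-0.679) + (-0.679)*(-0.283) = -0.486843.
  denominator = (1)^2 + (-0.679)^2 + (-0.283)^2 = 1.54113.
  rho(1) = -0.486843 / 1.54113 = -0.3159.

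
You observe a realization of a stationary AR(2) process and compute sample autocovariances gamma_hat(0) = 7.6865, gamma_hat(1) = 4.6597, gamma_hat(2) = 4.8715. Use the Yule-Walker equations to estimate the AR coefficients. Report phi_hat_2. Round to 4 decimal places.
\hat\phi_{2} = 0.4210

The Yule-Walker equations for an AR(p) process read, in matrix form,
  Gamma_p phi = r_p,   with   (Gamma_p)_{ij} = gamma(|i - j|),
                       (r_p)_i = gamma(i),   i,j = 1..p.
Substitute the sample gammas (Toeplitz matrix and right-hand side of size 2):
  Gamma_p = [[7.6865, 4.6597], [4.6597, 7.6865]]
  r_p     = [4.6597, 4.8715]
Written out:
  7.6865 phi_1 + 4.6597 phi_2 = 4.6597
  4.6597 phi_1 + 7.6865 phi_2 = 4.8715
Solve by Cramer's rule:
  det = gamma(0)^2 - gamma(1)^2 = (7.6865)^2 - (4.6597)^2 = 59.08228225 - 21.71280409 = 37.36947816
  phi_hat_1 = [gamma(1) gamma(0) - gamma(1) gamma(2)] / det = [(4.6597)(7.6865) - (4.6597)(4.8715)] / 37.36947816 = 13.1170555 / 37.36947816 = 0.351
  phi_hat_2 = [gamma(0) gamma(2) - gamma(1)^2] / det = [(7.6865)(4.8715) - (4.6597)^2] / 37.36947816 = 15.73198066 / 37.36947816 = 0.421
So phi_hat = [0.3510, 0.4210].
Therefore phi_hat_2 = 0.4210.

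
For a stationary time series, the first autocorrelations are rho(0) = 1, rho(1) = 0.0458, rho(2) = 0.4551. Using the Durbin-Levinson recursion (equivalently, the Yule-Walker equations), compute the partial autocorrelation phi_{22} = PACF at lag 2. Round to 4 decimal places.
\phi_{22} = 0.4540

The PACF at lag k is phi_{kk}, the last component of the solution
to the Yule-Walker system G_k phi = r_k where
  (G_k)_{ij} = rho(|i - j|), (r_k)_i = rho(i), i,j = 1..k.
Equivalently, Durbin-Levinson gives phi_{kk} iteratively:
  phi_{11} = rho(1)
  phi_{kk} = [rho(k) - sum_{j=1..k-1} phi_{k-1,j} rho(k-j)]
            / [1 - sum_{j=1..k-1} phi_{k-1,j} rho(j)],
  phi_{k,j} = phi_{k-1,j} - phi_{kk} phi_{k-1,k-j},  j = 1..k-1.
Step k = 1:
  phi_11 = rho(1) = 0.0458.
Step k = 2:
  phi_22 = [rho(2) - phi_11 rho(1)] / [1 - phi_11 rho(1)] = [0.4551 - (0.0458)(0.0458)] / [1 - (0.0458)(0.0458)]
         = 0.45300236 / 0.99790236 = 0.454.
Therefore phi_{22} = 0.4540.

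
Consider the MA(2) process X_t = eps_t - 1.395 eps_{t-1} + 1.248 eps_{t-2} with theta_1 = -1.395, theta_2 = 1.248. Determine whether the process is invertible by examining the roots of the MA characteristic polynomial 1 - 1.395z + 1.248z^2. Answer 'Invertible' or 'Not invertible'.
\text{Not invertible}

The MA(q) characteristic polynomial is P(z) = 1 - 1.395z + 1.248z^2.
Invertibility requires all roots to lie outside the unit circle, i.e. |z| > 1 for every root.
Set 1 + (-1.395) z + (1.248) z^2 = 0, i.e. a z^2 + b z + c = 0 with a = 1.248, b = -1.395, c = 1.
Discriminant D = b^2 - 4ac = (-1.395)^2 - 4*(1.248)*1 = 1.946025 - (4.992) = -3.045975.
D < 0, so the roots are the complex-conjugate pair z = (-b +/- i sqrt(-D)) / (2a) = 0.5589 +/- 0.6992i.
For a conjugate pair |z|^2 = z * conj(z) = (product of roots) = c/a = 1/(1.248) = 0.801282, so |z| = sqrt(0.801282) = 0.8951 for both roots.
Moduli of all roots: 0.8951, 0.8951.
All moduli strictly greater than 1? No.
Verdict: Not invertible.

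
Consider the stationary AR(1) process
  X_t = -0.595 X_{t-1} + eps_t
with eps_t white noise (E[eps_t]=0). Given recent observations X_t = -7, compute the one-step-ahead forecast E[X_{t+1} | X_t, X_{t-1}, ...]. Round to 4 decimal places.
E[X_{t+1} \mid \mathcal F_t] = 4.1650

For an AR(p) model X_t = c + sum_i phi_i X_{t-i} + eps_t, the
one-step-ahead conditional mean is
  E[X_{t+1} | X_t, ...] = c + sum_i phi_i X_{t+1-i}.
Substitute known values:
  E[X_{t+1} | ...] = (-0.595) * (-7)
                   = 4.1650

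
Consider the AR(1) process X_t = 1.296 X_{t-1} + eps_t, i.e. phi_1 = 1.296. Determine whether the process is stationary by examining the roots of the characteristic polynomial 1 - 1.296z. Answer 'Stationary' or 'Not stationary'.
\text{Not stationary}

The AR(p) characteristic polynomial is P(z) = 1 - 1.296z.
Stationarity requires all roots to lie outside the unit circle, i.e. |z| > 1 for every root.
This is linear in z: 1 + (-1.296) z = 0  =>  z = -1/(-1.296) = 0.771605,  |z| = 0.771605.
Moduli of all roots: 0.7716.
All moduli strictly greater than 1? No.
Verdict: Not stationary.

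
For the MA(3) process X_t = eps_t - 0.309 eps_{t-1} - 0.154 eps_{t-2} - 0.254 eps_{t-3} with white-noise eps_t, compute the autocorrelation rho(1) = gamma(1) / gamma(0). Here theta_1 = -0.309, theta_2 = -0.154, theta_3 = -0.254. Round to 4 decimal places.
\rho(1) = -0.1878

For an MA(q) process with theta_0 = 1, the autocovariance is
  gamma(k) = sigma^2 * sum_{i=0..q-k} theta_i * theta_{i+k},
and rho(k) = gamma(k) / gamma(0). Sigma^2 cancels.
  numerator   = (1)*(-0.309) + (-0.309)*(-0.154) + (-0.154)*(-0.254) = -0.222298.
  denominator = (1)^2 + (-0.309)^2 + (-0.154)^2 + (-0.254)^2 = 1.183713.
  rho(1) = -0.222298 / 1.183713 = -0.1878.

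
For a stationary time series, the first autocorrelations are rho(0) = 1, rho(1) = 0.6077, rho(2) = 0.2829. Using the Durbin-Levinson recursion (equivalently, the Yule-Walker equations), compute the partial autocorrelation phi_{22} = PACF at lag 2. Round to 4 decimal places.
\phi_{22} = -0.1370

The PACF at lag k is phi_{kk}, the last component of the solution
to the Yule-Walker system G_k phi = r_k where
  (G_k)_{ij} = rho(|i - j|), (r_k)_i = rho(i), i,j = 1..k.
Equivalently, Durbin-Levinson gives phi_{kk} iteratively:
  phi_{11} = rho(1)
  phi_{kk} = [rho(k) - sum_{j=1..k-1} phi_{k-1,j} rho(k-j)]
            / [1 - sum_{j=1..k-1} phi_{k-1,j} rho(j)],
  phi_{k,j} = phi_{k-1,j} - phi_{kk} phi_{k-1,k-j},  j = 1..k-1.
Step k = 1:
  phi_11 = rho(1) = 0.6077.
Step k = 2:
  phi_22 = [rho(2) - phi_11 rho(1)] / [1 - phi_11 rho(1)] = [0.2829 - (0.6077)(0.6077)] / [1 - (0.6077)(0.6077)]
         = -0.08639929 / 0.63070071 = -0.137.
Therefore phi_{22} = -0.1370.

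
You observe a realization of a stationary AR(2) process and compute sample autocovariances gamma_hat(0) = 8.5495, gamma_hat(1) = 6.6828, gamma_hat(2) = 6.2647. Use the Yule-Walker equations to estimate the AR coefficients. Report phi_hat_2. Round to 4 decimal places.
\hat\phi_{2} = 0.3130

The Yule-Walker equations for an AR(p) process read, in matrix form,
  Gamma_p phi = r_p,   with   (Gamma_p)_{ij} = gamma(|i - j|),
                       (r_p)_i = gamma(i),   i,j = 1..p.
Substitute the sample gammas (Toeplitz matrix and right-hand side of size 2):
  Gamma_p = [[8.5495, 6.6828], [6.6828, 8.5495]]
  r_p     = [6.6828, 6.2647]
Written out:
  8.5495 phi_1 + 6.6828 phi_2 = 6.6828
  6.6828 phi_1 + 8.5495 phi_2 = 6.2647
Solve by Cramer's rule:
  det = gamma(0)^2 - gamma(1)^2 = (8.5495)^2 - (6.6828)^2 = 73.09395025 - 44.65981584 = 28.43413441
  phi_hat_1 = [gamma(1) gamma(0) - gamma(1) gamma(2)] / det = [(6.6828)(8.5495) - (6.6828)(6.2647)] / 28.43413441 = 15.26886144 / 28.43413441 = 0.537
  phi_hat_2 = [gamma(0) gamma(2) - gamma(1)^2] / det = [(8.5495)(6.2647) - (6.6828)^2] / 28.43413441 = 8.90023681 / 28.43413441 = 0.313
So phi_hat = [0.5370, 0.3130].
Therefore phi_hat_2 = 0.3130.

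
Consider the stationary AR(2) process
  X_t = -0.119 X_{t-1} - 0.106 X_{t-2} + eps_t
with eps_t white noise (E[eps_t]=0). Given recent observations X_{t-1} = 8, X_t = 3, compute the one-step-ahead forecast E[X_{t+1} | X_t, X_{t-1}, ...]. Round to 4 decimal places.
E[X_{t+1} \mid \mathcal F_t] = -1.2050

For an AR(p) model X_t = c + sum_i phi_i X_{t-i} + eps_t, the
one-step-ahead conditional mean is
  E[X_{t+1} | X_t, ...] = c + sum_i phi_i X_{t+1-i}.
Substitute known values:
  E[X_{t+1} | ...] = (-0.119) * (3) + (-0.106) * (8)
                   = -1.2050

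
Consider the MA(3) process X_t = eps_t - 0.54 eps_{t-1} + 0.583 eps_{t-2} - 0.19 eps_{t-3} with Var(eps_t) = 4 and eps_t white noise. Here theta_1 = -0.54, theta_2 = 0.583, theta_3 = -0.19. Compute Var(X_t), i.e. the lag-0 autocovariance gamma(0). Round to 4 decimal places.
\gamma(0) = 6.6704

For an MA(q) process X_t = eps_t + sum_i theta_i eps_{t-i} with
Var(eps_t) = sigma^2, the variance is
  gamma(0) = sigma^2 * (1 + sum_i theta_i^2).
  sum_i theta_i^2 = (-0.54)^2 + (0.583)^2 + (-0.19)^2 = 0.2916 + 0.339889 + 0.0361 = 0.667589.
  gamma(0) = 4 * (1 + 0.667589) = 4 * 1.667589 = 6.670356, which rounds to 6.6704.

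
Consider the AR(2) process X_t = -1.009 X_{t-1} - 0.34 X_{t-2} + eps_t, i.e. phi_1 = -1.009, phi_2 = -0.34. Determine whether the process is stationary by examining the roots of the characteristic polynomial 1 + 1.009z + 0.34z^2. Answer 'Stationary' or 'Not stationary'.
\text{Stationary}

The AR(p) characteristic polynomial is P(z) = 1 + 1.009z + 0.34z^2.
Stationarity requires all roots to lie outside the unit circle, i.e. |z| > 1 for every root.
Set 1 + (1.009) z + (0.34) z^2 = 0, i.e. a z^2 + b z + c = 0 with a = 0.34, b = 1.009, c = 1.
Discriminant D = b^2 - 4ac = (1.009)^2 - 4*(0.34)*1 = 1.018081 - (1.36) = -0.341919.
D < 0, so the roots are the complex-conjugate pair z = (-b +/- i sqrt(-D)) / (2a) = -1.4838 +/- 0.8599i.
For a conjugate pair |z|^2 = z * conj(z) = (product of roots) = c/a = 1/(0.34) = 2.941176, so |z| = sqrt(2.941176) = 1.715 for both roots.
Moduli of all roots: 1.7150, 1.7150.
All moduli strictly greater than 1? Yes.
Verdict: Stationary.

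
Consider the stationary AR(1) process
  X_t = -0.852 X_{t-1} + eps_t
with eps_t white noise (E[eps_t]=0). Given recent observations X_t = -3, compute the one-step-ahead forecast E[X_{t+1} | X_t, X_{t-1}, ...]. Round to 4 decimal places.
E[X_{t+1} \mid \mathcal F_t] = 2.5560

For an AR(p) model X_t = c + sum_i phi_i X_{t-i} + eps_t, the
one-step-ahead conditional mean is
  E[X_{t+1} | X_t, ...] = c + sum_i phi_i X_{t+1-i}.
Substitute known values:
  E[X_{t+1} | ...] = (-0.852) * (-3)
                   = 2.5560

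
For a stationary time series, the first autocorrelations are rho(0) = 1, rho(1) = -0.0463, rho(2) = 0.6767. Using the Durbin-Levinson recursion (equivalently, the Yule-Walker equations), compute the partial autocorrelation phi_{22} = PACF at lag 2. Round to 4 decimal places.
\phi_{22} = 0.6760

The PACF at lag k is phi_{kk}, the last component of the solution
to the Yule-Walker system G_k phi = r_k where
  (G_k)_{ij} = rho(|i - j|), (r_k)_i = rho(i), i,j = 1..k.
Equivalently, Durbin-Levinson gives phi_{kk} iteratively:
  phi_{11} = rho(1)
  phi_{kk} = [rho(k) - sum_{j=1..k-1} phi_{k-1,j} rho(k-j)]
            / [1 - sum_{j=1..k-1} phi_{k-1,j} rho(j)],
  phi_{k,j} = phi_{k-1,j} - phi_{kk} phi_{k-1,k-j},  j = 1..k-1.
Step k = 1:
  phi_11 = rho(1) = -0.0463.
Step k = 2:
  phi_22 = [rho(2) - phi_11 rho(1)] / [1 - phi_11 rho(1)] = [0.6767 - (-0.0463)(-0.0463)] / [1 - (-0.0463)(-0.0463)]
         = 0.67455631 / 0.99785631 = 0.676.
Therefore phi_{22} = 0.6760.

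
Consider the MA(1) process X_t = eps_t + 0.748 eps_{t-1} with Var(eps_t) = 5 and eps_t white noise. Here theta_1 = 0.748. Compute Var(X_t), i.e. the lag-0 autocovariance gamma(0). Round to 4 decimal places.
\gamma(0) = 7.7975

For an MA(q) process X_t = eps_t + sum_i theta_i eps_{t-i} with
Var(eps_t) = sigma^2, the variance is
  gamma(0) = sigma^2 * (1 + sum_i theta_i^2).
  sum_i theta_i^2 = (0.748)^2 = 0.559504.
  gamma(0) = 5 * (1 + 0.559504) = 5 * 1.559504 = 7.79752, which rounds to 7.7975.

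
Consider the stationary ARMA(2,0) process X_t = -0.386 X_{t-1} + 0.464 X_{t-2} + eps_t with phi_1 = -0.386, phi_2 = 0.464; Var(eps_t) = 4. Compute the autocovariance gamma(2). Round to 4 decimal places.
\gamma(2) = 7.8569

Multiply the model equation by X_{t-k} and take expectations. With theta_0 = psi_0 = 1 and psi_j the MA(infinity) weights, this gives
  gamma(k) - sum_i phi_i gamma(k-i) = c_k,
  c_k = sigma^2 * sum_{j=k..q} theta_j psi_{j-k}   (c_k = 0 for k > q),
using gamma(-m) = gamma(m).
Pure AR (q = 0): c_0 = sigma^2 = 4, c_k = 0 for k >= 1.
Equations for k = 0, 1, 2 (AR order 2, c_2 = 0):
  (E0) gamma(0) = phi_1 gamma(1) + phi_2 gamma(2) + c_0
  (E1) gamma(1) = phi_1 gamma(0) + phi_2 gamma(1) + c_1
  (E2) gamma(2) = phi_1 gamma(1) + phi_2 gamma(0)
From (E1): gamma(1) = A gamma(0) + B with
  A = phi_1 / (1 - phi_2) = -0.386 / 0.536 = -0.720149,   B = c_1 / (1 - phi_2) = 0 / 0.536 = 0.
Insert (E2) into (E0): gamma(0) (1 - phi_2^2) = phi_1 (1 + phi_2) gamma(1) + c_0.
  phi_1 (1 + phi_2) = (-0.386)(1.464) = -0.565104,   1 - phi_2^2 = 0.784704.
Replace gamma(1) by A gamma(0) + B and collect gamma(0):
  gamma(0) [0.784704 - (-0.565104)(-0.720149)] = c_0 = 4
  gamma(0) * 0.377745 = 4
  gamma(0) = 4 / 0.377745 = 10.58916.
  gamma(1) = A gamma(0) = (-0.720149)(10.58916) = -7.625776.
  gamma(2) = phi_1 gamma(1) + phi_2 gamma(0) = (-0.386)(-7.625776) + (0.464)(10.58916) = 7.85692.
Therefore gamma(2) = 7.8569 (to 4 decimal places).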